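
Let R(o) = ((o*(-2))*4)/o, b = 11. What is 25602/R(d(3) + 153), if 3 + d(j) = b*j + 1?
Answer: -12801/4 ≈ -3200.3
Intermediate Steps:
d(j) = -2 + 11*j (d(j) = -3 + (11*j + 1) = -3 + (1 + 11*j) = -2 + 11*j)
R(o) = -8 (R(o) = (-2*o*4)/o = (-8*o)/o = -8)
25602/R(d(3) + 153) = 25602/(-8) = 25602*(-⅛) = -12801/4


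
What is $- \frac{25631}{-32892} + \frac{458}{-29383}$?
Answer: $\frac{738051137}{966465636} \approx 0.76366$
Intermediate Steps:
$- \frac{25631}{-32892} + \frac{458}{-29383} = \left(-25631\right) \left(- \frac{1}{32892}\right) + 458 \left(- \frac{1}{29383}\right) = \frac{25631}{32892} - \frac{458}{29383} = \frac{738051137}{966465636}$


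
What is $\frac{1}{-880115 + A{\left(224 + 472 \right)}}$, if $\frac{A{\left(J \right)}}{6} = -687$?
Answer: $- \frac{1}{884237} \approx -1.1309 \cdot 10^{-6}$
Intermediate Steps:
$A{\left(J \right)} = -4122$ ($A{\left(J \right)} = 6 \left(-687\right) = -4122$)
$\frac{1}{-880115 + A{\left(224 + 472 \right)}} = \frac{1}{-880115 - 4122} = \frac{1}{-884237} = - \frac{1}{884237}$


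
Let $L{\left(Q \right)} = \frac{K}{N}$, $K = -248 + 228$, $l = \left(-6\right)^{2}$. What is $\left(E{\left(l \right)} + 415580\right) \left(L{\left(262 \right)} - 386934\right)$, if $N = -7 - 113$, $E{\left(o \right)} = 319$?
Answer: $- \frac{321850788699}{2} \approx -1.6093 \cdot 10^{11}$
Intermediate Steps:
$l = 36$
$N = -120$ ($N = -7 - 113 = -120$)
$K = -20$
$L{\left(Q \right)} = \frac{1}{6}$ ($L{\left(Q \right)} = - \frac{20}{-120} = \left(-20\right) \left(- \frac{1}{120}\right) = \frac{1}{6}$)
$\left(E{\left(l \right)} + 415580\right) \left(L{\left(262 \right)} - 386934\right) = \left(319 + 415580\right) \left(\frac{1}{6} - 386934\right) = 415899 \left(- \frac{2321603}{6}\right) = - \frac{321850788699}{2}$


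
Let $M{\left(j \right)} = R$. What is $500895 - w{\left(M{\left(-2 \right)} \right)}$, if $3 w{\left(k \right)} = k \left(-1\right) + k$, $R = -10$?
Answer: $500895$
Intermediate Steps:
$M{\left(j \right)} = -10$
$w{\left(k \right)} = 0$ ($w{\left(k \right)} = \frac{k \left(-1\right) + k}{3} = \frac{- k + k}{3} = \frac{1}{3} \cdot 0 = 0$)
$500895 - w{\left(M{\left(-2 \right)} \right)} = 500895 - 0 = 500895 + 0 = 500895$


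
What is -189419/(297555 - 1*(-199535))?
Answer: -189419/497090 ≈ -0.38106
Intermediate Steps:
-189419/(297555 - 1*(-199535)) = -189419/(297555 + 199535) = -189419/497090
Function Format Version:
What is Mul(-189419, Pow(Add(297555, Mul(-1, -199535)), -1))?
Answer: Rational(-189419, 497090) ≈ -0.38106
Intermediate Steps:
Mul(-189419, Pow(Add(297555, Mul(-1, -199535)), -1)) = Mul(-189419, Pow(Add(297555, 199535), -1)) = Mul(-189419, Pow(497090, -1)) = Mul(-189419, Rational(1, 497090)) = Rational(-189419, 497090)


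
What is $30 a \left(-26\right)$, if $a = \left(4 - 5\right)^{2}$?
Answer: $-780$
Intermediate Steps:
$a = 1$ ($a = \left(-1\right)^{2} = 1$)
$30 a \left(-26\right) = 30 \cdot 1 \left(-26\right) = 30 \left(-26\right) = -780$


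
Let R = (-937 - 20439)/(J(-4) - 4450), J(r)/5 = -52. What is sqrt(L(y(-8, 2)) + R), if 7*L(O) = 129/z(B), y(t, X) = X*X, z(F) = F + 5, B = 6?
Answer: sqrt(204323019285)/181335 ≈ 2.4927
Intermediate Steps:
J(r) = -260 (J(r) = 5*(-52) = -260)
z(F) = 5 + F
y(t, X) = X**2
L(O) = 129/77 (L(O) = (129/(5 + 6))/7 = (129/11)/7 = (129*(1/11))/7 = (1/7)*(129/11) = 129/77)
R = 10688/2355 (R = (-937 - 20439)/(-260 - 4450) = -21376/(-4710) = -21376*(-1/4710) = 10688/2355 ≈ 4.5384)
sqrt(L(y(-8, 2)) + R) = sqrt(129/77 + 10688/2355) = sqrt(1126771/181335) = sqrt(204323019285)/181335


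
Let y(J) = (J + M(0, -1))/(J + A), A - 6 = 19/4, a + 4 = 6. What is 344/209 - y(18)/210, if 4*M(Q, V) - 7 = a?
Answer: 2763557/1682450 ≈ 1.6426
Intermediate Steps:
a = 2 (a = -4 + 6 = 2)
M(Q, V) = 9/4 (M(Q, V) = 7/4 + (¼)*2 = 7/4 + ½ = 9/4)
A = 43/4 (A = 6 + 19/4 = 43/4 ≈ 10.750)
y(J) = (9/4 + J)/(43/4 + J) (y(J) = (J + 9/4)/(J + 43/4) = (9/4 + J)/(43/4 + J))
344/209 - y(18)/210 = 344/209 - (9 + 4*18)/(43 + 4*18)/210 = 344*(1/209) - (9 + 72)/(43 + 72)/210 = 344/209 - 81/115/210 = 344/209 - (1/115)*81/210 = 344/209 - 81/(115*210) = 344/209 - 1*27/8050 = 344/209 - 27/8050 = 2763557/1682450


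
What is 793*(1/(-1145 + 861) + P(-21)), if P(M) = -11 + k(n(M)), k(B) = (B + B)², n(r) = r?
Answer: 394795843/284 ≈ 1.3901e+6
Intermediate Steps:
k(B) = 4*B² (k(B) = (2*B)² = 4*B²)
P(M) = -11 + 4*M²
793*(1/(-1145 + 861) + P(-21)) = 793*(1/(-1145 + 861) + (-11 + 4*(-21)²)) = 793*(1/(-284) + (-11 + 4*441)) = 793*(-1/284 + (-11 + 1764)) = 793*(-1/284 + 1753) = 793*(497851/284) = 394795843/284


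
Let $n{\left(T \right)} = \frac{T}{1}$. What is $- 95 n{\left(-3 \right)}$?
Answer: $285$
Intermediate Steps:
$n{\left(T \right)} = T$ ($n{\left(T \right)} = T 1 = T$)
$- 95 n{\left(-3 \right)} = \left(-95\right) \left(-3\right) = 285$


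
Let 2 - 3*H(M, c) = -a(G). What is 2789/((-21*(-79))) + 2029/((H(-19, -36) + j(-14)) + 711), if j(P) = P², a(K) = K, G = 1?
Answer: 5898523/1506372 ≈ 3.9157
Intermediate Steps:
H(M, c) = 1 (H(M, c) = ⅔ - (-1)/3 = ⅔ - ⅓*(-1) = ⅔ + ⅓ = 1)
2789/((-21*(-79))) + 2029/((H(-19, -36) + j(-14)) + 711) = 2789/((-21*(-79))) + 2029/((1 + (-14)²) + 711) = 2789/1659 + 2029/((1 + 196) + 711) = 2789*(1/1659) + 2029/(197 + 711) = 2789/1659 + 2029/908 = 5898523/1506372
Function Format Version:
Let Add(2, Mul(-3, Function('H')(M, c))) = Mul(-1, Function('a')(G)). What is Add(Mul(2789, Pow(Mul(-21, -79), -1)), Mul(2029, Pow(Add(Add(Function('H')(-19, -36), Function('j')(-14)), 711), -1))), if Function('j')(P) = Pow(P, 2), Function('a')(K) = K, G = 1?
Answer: Rational(5898523, 1506372) ≈ 3.9157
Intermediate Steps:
Function('H')(M, c) = 1 (Function('H')(M, c) = Add(Rational(2, 3), Mul(Rational(-1, 3), Mul(-1, 1))) = Add(Rational(2, 3), Mul(Rational(-1, 3), -1)) = Add(Rational(2, 3), Rational(1, 3)) = 1)
Add(Mul(2789, Pow(Mul(-21, -79), -1)), Mul(2029, Pow(Add(Add(Function('H')(-19, -36), Function('j')(-14)), 711), -1))) = Add(Mul(2789, Pow(Mul(-21, -79), -1)), Mul(2029, Pow(Add(Add(1, Pow(-14, 2)), 711), -1))) = Add(Mul(2789, Pow(1659, -1)), Mul(2029, Pow(Add(Add(1, 196), 711), -1))) = Add(Mul(2789, Rational(1, 1659)), Mul(2029, Pow(Add(197, 711), -1))) = Add(Rational(2789, 1659), Mul(2029, Pow(908, -1))) = Add(Rational(2789, 1659), Mul(2029, Rational(1, 908))) = Add(Rational(2789, 1659), Rational(2029, 908)) = Rational(5898523, 1506372)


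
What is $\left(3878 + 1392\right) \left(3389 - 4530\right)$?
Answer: $-6013070$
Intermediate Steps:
$\left(3878 + 1392\right) \left(3389 - 4530\right) = 5270 \left(-1141\right) = -6013070$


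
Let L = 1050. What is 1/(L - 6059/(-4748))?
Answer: 4748/4991459 ≈ 0.00095122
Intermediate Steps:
1/(L - 6059/(-4748)) = 1/(1050 - 6059/(-4748)) = 1/(1050 - 6059*(-1/4748)) = 1/(1050 + 6059/4748) = 1/(4991459/4748) = 4748/4991459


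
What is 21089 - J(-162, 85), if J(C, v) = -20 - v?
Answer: 21194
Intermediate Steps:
21089 - J(-162, 85) = 21089 - (-20 - 1*85) = 21089 - (-20 - 85) = 21089 - 1*(-105) = 21089 + 105 = 21194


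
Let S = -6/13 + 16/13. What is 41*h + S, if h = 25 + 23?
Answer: 25594/13 ≈ 1968.8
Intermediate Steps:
h = 48
S = 10/13 (S = -6*1/13 + 16*(1/13) = -6/13 + 16/13 = 10/13 ≈ 0.76923)
41*h + S = 41*48 + 10/13 = 1968 + 10/13 = 25594/13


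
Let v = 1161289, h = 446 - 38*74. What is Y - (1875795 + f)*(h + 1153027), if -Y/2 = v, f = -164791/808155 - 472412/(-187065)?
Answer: -805686249263624149804/373277815 ≈ -2.1584e+12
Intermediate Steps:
h = -2366 (h = 446 - 2812 = -2366)
f = 866556769/373277815 (f = -164791*1/808155 - 472412*(-1/187065) = -164791/808155 + 472412/187065 = 866556769/373277815 ≈ 2.3215)
Y = -2322578 (Y = -2*1161289 = -2322578)
Y - (1875795 + f)*(h + 1153027) = -2322578 - (1875795 + 866556769/373277815)*(-2366 + 1153027) = -2322578 - 700193525544694*1150661/373277815 = -2322578 - 1*805685382296783142734/373277815 = -2322578 - 805685382296783142734/373277815 = -805686249263624149804/373277815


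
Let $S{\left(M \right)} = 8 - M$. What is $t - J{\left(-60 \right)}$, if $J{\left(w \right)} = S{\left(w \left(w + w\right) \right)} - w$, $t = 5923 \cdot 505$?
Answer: $2998247$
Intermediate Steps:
$t = 2991115$
$J{\left(w \right)} = 8 - w - 2 w^{2}$ ($J{\left(w \right)} = \left(8 - w \left(w + w\right)\right) - w = \left(8 - w 2 w\right) - w = \left(8 - 2 w^{2}\right) - w = 8 - w - 2 w^{2}$)
$t - J{\left(-60 \right)} = 2991115 - \left(8 - -60 - 2 \left(-60\right)^{2}\right) = 2991115 - \left(8 + 60 - 7200\right) = 2991115 - -7132 = 2991115 + 7132 = 2998247$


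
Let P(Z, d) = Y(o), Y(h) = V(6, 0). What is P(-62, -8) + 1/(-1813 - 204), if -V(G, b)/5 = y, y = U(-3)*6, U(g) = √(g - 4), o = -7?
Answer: -1/2017 - 30*I*√7 ≈ -0.00049579 - 79.373*I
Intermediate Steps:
U(g) = √(-4 + g)
y = 6*I*√7 (y = √(-4 - 3)*6 = √(-7)*6 = (I*√7)*6 = 6*I*√7 ≈ 15.875*I)
V(G, b) = -30*I*√7
Y(h) = -30*I*√7
P(Z, d) = -30*I*√7
P(-62, -8) + 1/(-1813 - 204) = -30*I*√7 + 1/(-1813 - 204) = -30*I*√7 + 1/(-2017) = -30*I*√7 - 1/2017 = -1/2017 - 30*I*√7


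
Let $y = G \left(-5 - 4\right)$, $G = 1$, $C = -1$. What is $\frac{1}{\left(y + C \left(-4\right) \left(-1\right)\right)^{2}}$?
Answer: $\frac{1}{169} \approx 0.0059172$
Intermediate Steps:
$y = -9$ ($y = 1 \left(-5 - 4\right) = 1 \left(-9\right) = -9$)
$\frac{1}{\left(y + C \left(-4\right) \left(-1\right)\right)^{2}} = \frac{1}{\left(-9 + \left(-1\right) \left(-4\right) \left(-1\right)\right)^{2}} = \frac{1}{\left(-9 + 4 \left(-1\right)\right)^{2}} = \frac{1}{\left(-9 - 4\right)^{2}} = \frac{1}{\left(-13\right)^{2}} = \frac{1}{169}$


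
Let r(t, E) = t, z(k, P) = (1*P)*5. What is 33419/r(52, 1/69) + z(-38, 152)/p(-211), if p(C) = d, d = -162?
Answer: 2687179/4212 ≈ 637.98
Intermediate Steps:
z(k, P) = 5*P (z(k, P) = P*5 = 5*P)
p(C) = -162
33419/r(52, 1/69) + z(-38, 152)/p(-211) = 33419/52 + (5*152)/(-162) = 33419*(1/52) + 760*(-1/162) = 33419/52 - 380/81 = 2687179/4212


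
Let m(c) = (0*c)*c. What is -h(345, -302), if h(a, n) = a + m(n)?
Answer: -345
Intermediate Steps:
m(c) = 0 (m(c) = 0*c = 0)
h(a, n) = a (h(a, n) = a + 0 = a)
-h(345, -302) = -1*345 = -345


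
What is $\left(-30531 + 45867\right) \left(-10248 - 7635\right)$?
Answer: $-274253688$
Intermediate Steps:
$\left(-30531 + 45867\right) \left(-10248 - 7635\right) = 15336 \left(-10248 - 7635\right) = 15336 \left(-17883\right) = -274253688$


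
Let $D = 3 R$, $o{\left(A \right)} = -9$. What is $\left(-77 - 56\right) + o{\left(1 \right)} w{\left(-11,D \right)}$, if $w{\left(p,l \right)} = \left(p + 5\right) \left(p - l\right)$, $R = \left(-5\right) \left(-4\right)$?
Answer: $-3967$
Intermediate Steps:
$R = 20$
$D = 60$ ($D = 3 \cdot 20 = 60$)
$w{\left(p,l \right)} = \left(5 + p\right) \left(p - l\right)$
$\left(-77 - 56\right) + o{\left(1 \right)} w{\left(-11,D \right)} = \left(-77 - 56\right) - 9 \left(\left(-11\right)^{2} - 300 + 5 \left(-11\right) - 60 \left(-11\right)\right) = -133 - 9 \left(121 - 300 - 55 + 660\right) = -133 - 3834 = -3967$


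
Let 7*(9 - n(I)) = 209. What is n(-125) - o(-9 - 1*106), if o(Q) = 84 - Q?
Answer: -1539/7 ≈ -219.86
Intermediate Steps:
n(I) = -146/7 (n(I) = 9 - ⅐*209 = 9 - 209/7 = -146/7)
n(-125) - o(-9 - 1*106) = -146/7 - (84 - (-9 - 1*106)) = -146/7 - (84 - (-9 - 106)) = -146/7 - (84 - 1*(-115)) = -146/7 - (84 + 115) = -146/7 - 1*199 = -146/7 - 199 = -1539/7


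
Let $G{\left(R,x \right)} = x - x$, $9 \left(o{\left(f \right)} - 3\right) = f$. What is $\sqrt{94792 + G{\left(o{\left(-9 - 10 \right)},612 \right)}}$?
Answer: $34 \sqrt{82} \approx 307.88$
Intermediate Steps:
$o{\left(f \right)} = 3 + \frac{f}{9}$
$G{\left(R,x \right)} = 0$
$\sqrt{94792 + G{\left(o{\left(-9 - 10 \right)},612 \right)}} = \sqrt{94792 + 0} = \sqrt{94792} = 34 \sqrt{82}$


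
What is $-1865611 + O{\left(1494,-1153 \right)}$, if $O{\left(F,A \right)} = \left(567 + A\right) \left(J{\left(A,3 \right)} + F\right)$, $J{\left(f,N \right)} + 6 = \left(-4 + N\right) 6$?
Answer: $-2734063$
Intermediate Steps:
$J{\left(f,N \right)} = -30 + 6 N$ ($J{\left(f,N \right)} = -6 + \left(-4 + N\right) 6 = -6 + \left(-24 + 6 N\right) = -30 + 6 N$)
$O{\left(F,A \right)} = \left(-12 + F\right) \left(567 + A\right)$ ($O{\left(F,A \right)} = \left(567 + A\right) \left(\left(-30 + 6 \cdot 3\right) + F\right) = \left(567 + A\right) \left(\left(-30 + 18\right) + F\right) = \left(567 + A\right) \left(-12 + F\right) = \left(-12 + F\right) \left(567 + A\right)$)
$-1865611 + O{\left(1494,-1153 \right)} = -1865611 - 868452 = -2734063$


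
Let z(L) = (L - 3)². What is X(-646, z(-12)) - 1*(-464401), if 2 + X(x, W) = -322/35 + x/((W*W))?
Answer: 23509732979/50625 ≈ 4.6439e+5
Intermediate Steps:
z(L) = (-3 + L)²
X(x, W) = -56/5 + x/W² (X(x, W) = -2 + (-322/35 + x/((W*W))) = -2 + (-322*1/35 + x/(W²)) = -2 + (-46/5 + x/W²) = -56/5 + x/W²)
X(-646, z(-12)) - 1*(-464401) = (-56/5 - 646/(-3 - 12)⁴) - 1*(-464401) = (-56/5 - 646/((-15)²)²) + 464401 = (-56/5 - 646/225²) + 464401 = (-56/5 - 646*1/50625) + 464401 = (-56/5 - 646/50625) + 464401 = -567646/50625 + 464401 = 23509732979/50625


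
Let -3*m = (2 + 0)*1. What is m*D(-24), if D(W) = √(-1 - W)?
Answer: -2*√23/3 ≈ -3.1972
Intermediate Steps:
m = -⅔ (m = -(2 + 0)/3 = -2/3 = -⅓*2 = -⅔ ≈ -0.66667)
m*D(-24) = -2*√(-1 - 1*(-24))/3 = -2*√(-1 + 24)/3 = -2*√23/3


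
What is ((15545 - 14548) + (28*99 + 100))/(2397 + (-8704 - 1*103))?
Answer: -3869/6410 ≈ -0.60359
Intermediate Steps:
((15545 - 14548) + (28*99 + 100))/(2397 + (-8704 - 1*103)) = (997 + (2772 + 100))/(2397 + (-8704 - 103)) = (997 + 2872)/(2397 - 8807) = 3869/(-6410) = 3869*(-1/6410) = -3869/6410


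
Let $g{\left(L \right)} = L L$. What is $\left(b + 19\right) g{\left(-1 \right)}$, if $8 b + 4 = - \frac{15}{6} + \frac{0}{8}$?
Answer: $\frac{291}{16} \approx 18.188$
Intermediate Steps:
$g{\left(L \right)} = L^{2}$
$b = - \frac{13}{16}$ ($b = - \frac{1}{2} + \frac{- \frac{15}{6} + \frac{0}{8}}{8} = - \frac{1}{2} + \frac{\left(-15\right) \frac{1}{6} + 0 \cdot \frac{1}{8}}{8} = - \frac{1}{2} + \frac{- \frac{5}{2} + 0}{8} = - \frac{1}{2} + \frac{1}{8} \left(- \frac{5}{2}\right) = - \frac{1}{2} - \frac{5}{16} = - \frac{13}{16} \approx -0.8125$)
$\left(b + 19\right) g{\left(-1 \right)} = \left(- \frac{13}{16} + 19\right) \left(-1\right)^{2} = \frac{291}{16} \cdot 1 = \frac{291}{16}$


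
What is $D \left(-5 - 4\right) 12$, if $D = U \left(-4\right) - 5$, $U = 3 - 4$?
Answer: $108$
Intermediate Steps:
$U = -1$ ($U = 3 - 4 = -1$)
$D = -1$ ($D = \left(-1\right) \left(-4\right) - 5 = 4 - 5 = -1$)
$D \left(-5 - 4\right) 12 = - (-5 - 4) 12 = \left(-1\right) \left(-9\right) 12 = 9 \cdot 12 = 108$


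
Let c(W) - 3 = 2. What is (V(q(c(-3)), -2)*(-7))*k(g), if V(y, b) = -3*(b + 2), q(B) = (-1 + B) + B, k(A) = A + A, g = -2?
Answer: 0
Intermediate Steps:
c(W) = 5 (c(W) = 3 + 2 = 5)
k(A) = 2*A
q(B) = -1 + 2*B
V(y, b) = -6 - 3*b (V(y, b) = -3*(2 + b) = -6 - 3*b)
(V(q(c(-3)), -2)*(-7))*k(g) = ((-6 - 3*(-2))*(-7))*(2*(-2)) = ((-6 + 6)*(-7))*(-4) = (0*(-7))*(-4) = 0*(-4) = 0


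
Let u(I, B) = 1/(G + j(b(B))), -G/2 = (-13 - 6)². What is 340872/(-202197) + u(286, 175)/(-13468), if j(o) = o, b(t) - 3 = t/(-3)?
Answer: -3568631488427/2116825735024 ≈ -1.6858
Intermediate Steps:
b(t) = 3 - t/3 (b(t) = 3 + t/(-3) = 3 + t*(-⅓) = 3 - t/3)
G = -722 (G = -2*(-13 - 6)² = -2*(-19)² = -2*361 = -722)
u(I, B) = 1/(-719 - B/3) (u(I, B) = 1/(-722 + (3 - B/3)) = 1/(-719 - B/3))
340872/(-202197) + u(286, 175)/(-13468) = 340872/(-202197) - 3/(2157 + 175)/(-13468) = 340872*(-1/202197) - 3/2332*(-1/13468) = -113624/67399 - 3*1/2332*(-1/13468) = -113624/67399 - 3/2332*(-1/13468) = -113624/67399 + 3/31407376 = -3568631488427/2116825735024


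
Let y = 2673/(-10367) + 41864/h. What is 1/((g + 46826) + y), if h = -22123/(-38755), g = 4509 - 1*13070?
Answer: 229349141/25595814176026 ≈ 8.9604e-6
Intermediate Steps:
g = -8561 (g = 4509 - 13070 = -8561)
h = 22123/38755 (h = -22123*(-1/38755) = 22123/38755 ≈ 0.57084)
y = 16819769295661/229349141 (y = 2673/(-10367) + 41864/(22123/38755) = 2673*(-1/10367) + 41864*(38755/22123) = -2673/10367 + 1622439320/22123 = 16819769295661/229349141 ≈ 73337.)
1/((g + 46826) + y) = 1/((-8561 + 46826) + 16819769295661/229349141) = 1/(38265 + 16819769295661/229349141) = 1/(25595814176026/229349141) = 229349141/25595814176026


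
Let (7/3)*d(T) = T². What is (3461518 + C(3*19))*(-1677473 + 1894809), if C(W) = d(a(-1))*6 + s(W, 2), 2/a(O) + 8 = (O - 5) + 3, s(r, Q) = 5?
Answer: 91029943325544/121 ≈ 7.5231e+11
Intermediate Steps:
a(O) = 2/(-10 + O) (a(O) = 2/(-8 + ((O - 5) + 3)) = 2/(-8 + ((-5 + O) + 3)) = 2/(-8 + (-2 + O)) = 2/(-10 + O))
d(T) = 3*T²/7
C(W) = 4307/847 (C(W) = (3*(2/(-10 - 1))²/7)*6 + 5 = (3*(2/(-11))²/7)*6 + 5 = (3*(2*(-1/11))²/7)*6 + 5 = (3*(-2/11)²/7)*6 + 5 = ((3/7)*(4/121))*6 + 5 = (12/847)*6 + 5 = 72/847 + 5 = 4307/847)
(3461518 + C(3*19))*(-1677473 + 1894809) = (3461518 + 4307/847)*(-1677473 + 1894809) = (2931910053/847)*217336 = 91029943325544/121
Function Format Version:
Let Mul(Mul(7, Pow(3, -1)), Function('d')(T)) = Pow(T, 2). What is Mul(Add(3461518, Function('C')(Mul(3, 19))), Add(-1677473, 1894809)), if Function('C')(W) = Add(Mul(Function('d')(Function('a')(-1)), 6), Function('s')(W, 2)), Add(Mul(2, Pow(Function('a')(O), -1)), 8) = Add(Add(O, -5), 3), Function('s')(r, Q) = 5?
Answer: Rational(91029943325544, 121) ≈ 7.5231e+11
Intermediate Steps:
Function('a')(O) = Mul(2, Pow(Add(-10, O), -1)) (Function('a')(O) = Mul(2, Pow(Add(-8, Add(Add(O, -5), 3)), -1)) = Mul(2, Pow(Add(-8, Add(Add(-5, O), 3)), -1)) = Mul(2, Pow(Add(-8, Add(-2, O)), -1)) = Mul(2, Pow(Add(-10, O), -1)))
Function('d')(T) = Mul(Rational(3, 7), Pow(T, 2))
Function('C')(W) = Rational(4307, 847) (Function('C')(W) = Add(Mul(Mul(Rational(3, 7), Pow(Mul(2, Pow(Add(-10, -1), -1)), 2)), 6), 5) = Add(Mul(Mul(Rational(3, 7), Pow(Mul(2, Pow(-11, -1)), 2)), 6), 5) = Add(Mul(Mul(Rational(3, 7), Pow(Mul(2, Rational(-1, 11)), 2)), 6), 5) = Add(Mul(Mul(Rational(3, 7), Pow(Rational(-2, 11), 2)), 6), 5) = Add(Mul(Mul(Rational(3, 7), Rational(4, 121)), 6), 5) = Add(Mul(Rational(12, 847), 6), 5) = Add(Rational(72, 847), 5) = Rational(4307, 847))
Mul(Add(3461518, Function('C')(Mul(3, 19))), Add(-1677473, 1894809)) = Mul(Add(3461518, Rational(4307, 847)), Add(-1677473, 1894809)) = Mul(Rational(2931910053, 847), 217336) = Rational(91029943325544, 121)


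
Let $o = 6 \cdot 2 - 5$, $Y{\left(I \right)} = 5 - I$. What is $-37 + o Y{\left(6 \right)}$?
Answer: $-44$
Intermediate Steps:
$o = 7$ ($o = 12 - 5 = 7$)
$-37 + o Y{\left(6 \right)} = -37 + 7 \left(5 - 6\right) = -37 + 7 \left(-1\right) = -37 - 7 = -44$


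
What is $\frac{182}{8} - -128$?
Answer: $\frac{603}{4} \approx 150.75$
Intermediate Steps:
$\frac{182}{8} - -128 = 182 \cdot \frac{1}{8} + 128 = \frac{91}{4} + 128 = \frac{603}{4}$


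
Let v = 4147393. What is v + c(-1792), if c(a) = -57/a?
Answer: 7432128313/1792 ≈ 4.1474e+6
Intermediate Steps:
v + c(-1792) = 4147393 - 57/(-1792) = 4147393 - 57*(-1/1792) = 4147393 + 57/1792 = 7432128313/1792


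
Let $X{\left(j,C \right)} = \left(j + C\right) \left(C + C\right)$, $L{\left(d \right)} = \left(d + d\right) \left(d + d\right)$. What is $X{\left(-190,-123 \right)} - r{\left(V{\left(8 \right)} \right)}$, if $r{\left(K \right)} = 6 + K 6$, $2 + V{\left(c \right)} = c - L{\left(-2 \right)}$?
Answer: $77052$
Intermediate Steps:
$L{\left(d \right)} = 4 d^{2}$ ($L{\left(d \right)} = 2 d 2 d = 4 d^{2}$)
$V{\left(c \right)} = -18 + c$ ($V{\left(c \right)} = -2 + \left(c - 4 \left(-2\right)^{2}\right) = -2 + \left(c - 4 \cdot 4\right) = -2 + \left(c - 16\right) = -2 + \left(-16 + c\right) = -18 + c$)
$X{\left(j,C \right)} = 2 C \left(C + j\right)$ ($X{\left(j,C \right)} = \left(C + j\right) 2 C = 2 C \left(C + j\right)$)
$r{\left(K \right)} = 6 + 6 K$
$X{\left(-190,-123 \right)} - r{\left(V{\left(8 \right)} \right)} = 2 \left(-123\right) \left(-123 - 190\right) - \left(6 + 6 \left(-18 + 8\right)\right) = 2 \left(-123\right) \left(-313\right) - \left(6 + 6 \left(-10\right)\right) = 76998 - \left(6 - 60\right) = 76998 - -54 = 76998 + 54 = 77052$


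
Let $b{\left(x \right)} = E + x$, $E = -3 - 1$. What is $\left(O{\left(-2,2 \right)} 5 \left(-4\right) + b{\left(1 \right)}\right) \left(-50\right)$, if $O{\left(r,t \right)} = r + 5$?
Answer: $3150$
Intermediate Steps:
$E = -4$
$O{\left(r,t \right)} = 5 + r$
$b{\left(x \right)} = -4 + x$
$\left(O{\left(-2,2 \right)} 5 \left(-4\right) + b{\left(1 \right)}\right) \left(-50\right) = \left(\left(5 - 2\right) 5 \left(-4\right) + \left(-4 + 1\right)\right) \left(-50\right) = \left(3 \cdot 5 \left(-4\right) - 3\right) \left(-50\right) = \left(15 \left(-4\right) - 3\right) \left(-50\right) = \left(-60 - 3\right) \left(-50\right) = \left(-63\right) \left(-50\right) = 3150$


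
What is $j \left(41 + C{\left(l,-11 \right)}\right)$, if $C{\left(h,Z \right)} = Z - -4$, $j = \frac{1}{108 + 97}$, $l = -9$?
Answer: $\frac{34}{205} \approx 0.16585$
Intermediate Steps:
$j = \frac{1}{205} \approx 0.0048781$
$C{\left(h,Z \right)} = 4 + Z$ ($C{\left(h,Z \right)} = Z + 4 = 4 + Z$)
$j \left(41 + C{\left(l,-11 \right)}\right) = \frac{41 + \left(4 - 11\right)}{205} = \frac{41 - 7}{205} = \frac{1}{205} \cdot 34 = \frac{34}{205}$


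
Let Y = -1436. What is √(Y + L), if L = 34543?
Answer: √33107 ≈ 181.95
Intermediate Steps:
√(Y + L) = √(-1436 + 34543) = √33107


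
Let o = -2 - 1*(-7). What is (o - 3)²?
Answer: 4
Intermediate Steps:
o = 5 (o = -2 + 7 = 5)
(o - 3)² = (5 - 3)² = 2² = 4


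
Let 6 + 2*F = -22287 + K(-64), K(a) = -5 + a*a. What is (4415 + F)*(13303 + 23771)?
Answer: -173728764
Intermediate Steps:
K(a) = -5 + a²
F = -9101 (F = -3 + (-22287 + (-5 + (-64)²))/2 = -3 + (-22287 + (-5 + 4096))/2 = -3 + (-22287 + 4091)/2 = -3 + (½)*(-18196) = -3 - 9098 = -9101)
(4415 + F)*(13303 + 23771) = (4415 - 9101)*(13303 + 23771) = -4686*37074 = -173728764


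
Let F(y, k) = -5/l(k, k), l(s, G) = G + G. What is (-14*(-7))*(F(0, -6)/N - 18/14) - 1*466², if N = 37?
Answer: -48236359/222 ≈ -2.1728e+5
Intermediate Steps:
l(s, G) = 2*G
F(y, k) = -5/(2*k) (F(y, k) = -5*1/(2*k) = -5/(2*k))
(-14*(-7))*(F(0, -6)/N - 18/14) - 1*466² = (-14*(-7))*(-5/2/(-6)/37 - 18/14) - 1*466² = 98*(-5/2*(-⅙)*(1/37) - 18*1/14) - 1*217156 = 98*((5/12)*(1/37) - 9/7) - 217156 = 98*(5/444 - 9/7) - 217156 = 98*(-3961/3108) - 217156 = -27727/222 - 217156 = -48236359/222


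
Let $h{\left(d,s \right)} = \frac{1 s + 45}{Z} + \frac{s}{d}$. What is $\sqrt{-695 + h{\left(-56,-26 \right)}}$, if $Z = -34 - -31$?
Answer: $\frac{i \sqrt{1236333}}{42} \approx 26.474 i$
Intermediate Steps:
$Z = -3$ ($Z = -34 + 31 = -3$)
$h{\left(d,s \right)} = -15 - \frac{s}{3} + \frac{s}{d}$ ($h{\left(d,s \right)} = \frac{1 s + 45}{-3} + \frac{s}{d} = \left(s + 45\right) \left(- \frac{1}{3}\right) + \frac{s}{d} = \left(45 + s\right) \left(- \frac{1}{3}\right) + \frac{s}{d} = \left(-15 - \frac{s}{3}\right) + \frac{s}{d} = -15 - \frac{s}{3} + \frac{s}{d}$)
$\sqrt{-695 + h{\left(-56,-26 \right)}} = \sqrt{-695 - \left(\frac{19}{3} - \frac{13}{28}\right)} = \sqrt{-695 - \frac{493}{84}} = \sqrt{- \frac{58873}{84}} = \frac{i \sqrt{1236333}}{42}$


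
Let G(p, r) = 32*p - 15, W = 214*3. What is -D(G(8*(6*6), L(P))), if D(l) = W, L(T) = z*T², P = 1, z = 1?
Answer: -642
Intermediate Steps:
L(T) = T² (L(T) = 1*T² = T²)
W = 642
G(p, r) = -15 + 32*p
D(l) = 642
-D(G(8*(6*6), L(P))) = -1*642 = -642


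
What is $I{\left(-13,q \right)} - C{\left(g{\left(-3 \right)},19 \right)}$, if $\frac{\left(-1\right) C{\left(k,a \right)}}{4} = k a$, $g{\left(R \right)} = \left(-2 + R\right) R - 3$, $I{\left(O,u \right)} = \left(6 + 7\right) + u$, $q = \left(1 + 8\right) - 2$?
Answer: $932$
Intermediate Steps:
$q = 7$ ($q = 9 - 2 = 7$)
$I{\left(O,u \right)} = 13 + u$
$g{\left(R \right)} = -3 + R \left(-2 + R\right)$ ($g{\left(R \right)} = R \left(-2 + R\right) - 3 = -3 + R \left(-2 + R\right)$)
$C{\left(k,a \right)} = - 4 a k$ ($C{\left(k,a \right)} = - 4 k a = - 4 a k$)
$I{\left(-13,q \right)} - C{\left(g{\left(-3 \right)},19 \right)} = \left(13 + 7\right) - \left(-4\right) 19 \left(-3 + \left(-3\right)^{2} - -6\right) = 20 - \left(-4\right) 19 \left(-3 + 9 + 6\right) = 20 - \left(-4\right) 19 \cdot 12 = 20 - -912 = 20 + 912 = 932$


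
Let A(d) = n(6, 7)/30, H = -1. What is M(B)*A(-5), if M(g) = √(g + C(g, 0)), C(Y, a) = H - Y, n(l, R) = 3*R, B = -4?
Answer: 7*I/10 ≈ 0.7*I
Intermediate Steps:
C(Y, a) = -1 - Y
M(g) = I (M(g) = √(g + (-1 - g)) = √(-1) = I)
A(d) = 7/10 (A(d) = (3*7)/30 = 21*(1/30) = 7/10)
M(B)*A(-5) = I*(7/10) = 7*I/10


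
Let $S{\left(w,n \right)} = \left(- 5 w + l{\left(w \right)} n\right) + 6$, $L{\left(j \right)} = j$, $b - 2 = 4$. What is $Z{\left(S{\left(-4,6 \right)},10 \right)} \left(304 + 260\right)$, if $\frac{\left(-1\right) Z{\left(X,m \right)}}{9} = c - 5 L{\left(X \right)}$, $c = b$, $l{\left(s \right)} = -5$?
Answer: $-131976$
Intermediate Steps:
$b = 6$ ($b = 2 + 4 = 6$)
$c = 6$
$S{\left(w,n \right)} = 6 - 5 n - 5 w$ ($S{\left(w,n \right)} = \left(- 5 w - 5 n\right) + 6 = \left(- 5 n - 5 w\right) + 6 = 6 - 5 n - 5 w$)
$Z{\left(X,m \right)} = -54 + 45 X$ ($Z{\left(X,m \right)} = - 9 \left(6 - 5 X\right) = -54 + 45 X$)
$Z{\left(S{\left(-4,6 \right)},10 \right)} \left(304 + 260\right) = \left(-54 + 45 \left(6 - 30 - -20\right)\right) \left(304 + 260\right) = \left(-54 + 45 \left(6 - 30 + 20\right)\right) 564 = \left(-54 + 45 \left(-4\right)\right) 564 = \left(-54 - 180\right) 564 = \left(-234\right) 564 = -131976$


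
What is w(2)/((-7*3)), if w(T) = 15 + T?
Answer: -17/21 ≈ -0.80952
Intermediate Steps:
w(2)/((-7*3)) = (15 + 2)/((-7*3)) = 17/(-21) = 17*(-1/21) = -17/21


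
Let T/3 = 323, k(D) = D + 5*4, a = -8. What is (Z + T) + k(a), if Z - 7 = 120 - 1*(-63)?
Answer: 1171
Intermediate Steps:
Z = 190 (Z = 7 + (120 - 1*(-63)) = 7 + (120 + 63) = 7 + 183 = 190)
k(D) = 20 + D (k(D) = D + 20 = 20 + D)
T = 969 (T = 3*323 = 969)
(Z + T) + k(a) = (190 + 969) + (20 - 8) = 1159 + 12 = 1171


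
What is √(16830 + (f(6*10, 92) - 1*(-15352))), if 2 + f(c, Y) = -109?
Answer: √32071 ≈ 179.08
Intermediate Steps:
f(c, Y) = -111 (f(c, Y) = -2 - 109 = -111)
√(16830 + (f(6*10, 92) - 1*(-15352))) = √(16830 + (-111 - 1*(-15352))) = √(16830 + (-111 + 15352)) = √(16830 + 15241) = √32071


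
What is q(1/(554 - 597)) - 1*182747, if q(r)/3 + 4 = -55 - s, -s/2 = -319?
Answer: -184838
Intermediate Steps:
s = 638 (s = -2*(-319) = 638)
q(r) = -2091 (q(r) = -12 + 3*(-55 - 1*638) = -12 + 3*(-55 - 638) = -12 + 3*(-693) = -12 - 2079 = -2091)
q(1/(554 - 597)) - 1*182747 = -2091 - 1*182747 = -2091 - 182747 = -184838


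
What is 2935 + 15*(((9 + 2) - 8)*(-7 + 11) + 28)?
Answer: 3535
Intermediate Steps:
2935 + 15*(((9 + 2) - 8)*(-7 + 11) + 28) = 2935 + 15*((11 - 8)*4 + 28) = 2935 + 15*(3*4 + 28) = 2935 + 15*(12 + 28) = 2935 + 15*40 = 2935 + 600 = 3535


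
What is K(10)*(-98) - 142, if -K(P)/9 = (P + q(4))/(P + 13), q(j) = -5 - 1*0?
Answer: 1144/23 ≈ 49.739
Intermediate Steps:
q(j) = -5 (q(j) = -5 + 0 = -5)
K(P) = -9*(-5 + P)/(13 + P) (K(P) = -9*(P - 5)/(P + 13) = -9*(-5 + P)/(13 + P))
K(10)*(-98) - 142 = (9*(5 - 1*10)/(13 + 10))*(-98) - 142 = (9*(5 - 10)/23)*(-98) - 142 = (9*(1/23)*(-5))*(-98) - 142 = -45/23*(-98) - 142 = 4410/23 - 142 = 1144/23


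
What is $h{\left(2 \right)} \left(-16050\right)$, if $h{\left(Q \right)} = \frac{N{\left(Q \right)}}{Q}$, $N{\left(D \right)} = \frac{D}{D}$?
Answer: $-8025$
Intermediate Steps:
$N{\left(D \right)} = 1$
$h{\left(Q \right)} = \frac{1}{Q}$ ($h{\left(Q \right)} = 1 \frac{1}{Q} = \frac{1}{Q}$)
$h{\left(2 \right)} \left(-16050\right) = \frac{1}{2} \left(-16050\right) = -8025$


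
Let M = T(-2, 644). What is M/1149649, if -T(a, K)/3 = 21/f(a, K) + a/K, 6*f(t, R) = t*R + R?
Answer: 96/185093489 ≈ 5.1866e-7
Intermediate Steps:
f(t, R) = R/6 + R*t/6 (f(t, R) = (t*R + R)/6 = (R*t + R)/6 = (R + R*t)/6 = R/6 + R*t/6)
T(a, K) = -378/(K*(1 + a)) - 3*a/K (T(a, K) = -3*(21/((K*(1 + a)/6)) + a/K) = -3*(21*(6/(K*(1 + a))) + a/K) = -3*(126/(K*(1 + a)) + a/K) = -3*(a/K + 126/(K*(1 + a))) = -378/(K*(1 + a)) - 3*a/K)
M = 96/161 (M = 3*(-126 - 1*(-2)*(1 - 2))/(644*(1 - 2)) = 3*(1/644)*(-126 - 1*(-2)*(-1))/(-1) = 3*(1/644)*(-1)*(-126 - 2) = 3*(1/644)*(-1)*(-128) = 96/161 ≈ 0.59627)
M/1149649 = (96/161)/1149649 = (96/161)*(1/1149649) = 96/185093489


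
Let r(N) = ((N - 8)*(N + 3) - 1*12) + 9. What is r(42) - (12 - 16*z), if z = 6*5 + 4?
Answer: 2059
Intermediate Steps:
r(N) = -3 + (-8 + N)*(3 + N) (r(N) = ((-8 + N)*(3 + N) - 12) + 9 = (-12 + (-8 + N)*(3 + N)) + 9 = -3 + (-8 + N)*(3 + N))
z = 34 (z = 30 + 4 = 34)
r(42) - (12 - 16*z) = (-27 + 42² - 5*42) - (12 - 16*34) = (-27 + 1764 - 210) - (12 - 544) = 1527 - 1*(-532) = 1527 + 532 = 2059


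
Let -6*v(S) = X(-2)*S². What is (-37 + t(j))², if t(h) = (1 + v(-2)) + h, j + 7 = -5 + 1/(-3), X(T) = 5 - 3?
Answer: 22201/9 ≈ 2466.8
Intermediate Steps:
X(T) = 2
v(S) = -S²/3
j = -37/3 (j = -7 + (-5 + 1/(-3)) = -7 + (-5 - ⅓) = -7 - 16/3 = -37/3 ≈ -12.333)
t(h) = -⅓ + h (t(h) = (1 - ⅓*(-2)²) + h = (1 - ⅓*4) + h = (1 - 4/3) + h = -⅓ + h)
(-37 + t(j))² = (-37 + (-⅓ - 37/3))² = (-37 - 38/3)² = (-149/3)² = 22201/9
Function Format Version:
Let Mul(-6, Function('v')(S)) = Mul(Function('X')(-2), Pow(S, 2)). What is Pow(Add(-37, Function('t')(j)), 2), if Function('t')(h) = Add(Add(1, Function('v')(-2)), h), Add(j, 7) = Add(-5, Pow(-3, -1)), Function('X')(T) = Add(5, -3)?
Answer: Rational(22201, 9) ≈ 2466.8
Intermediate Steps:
Function('X')(T) = 2
Function('v')(S) = Mul(Rational(-1, 3), Pow(S, 2)) (Function('v')(S) = Mul(Rational(-1, 6), Mul(2, Pow(S, 2))) = Mul(Rational(-1, 3), Pow(S, 2)))
j = Rational(-37, 3) (j = Add(-7, Add(-5, Pow(-3, -1))) = Add(-7, Add(-5, Rational(-1, 3))) = Add(-7, Rational(-16, 3)) = Rational(-37, 3) ≈ -12.333)
Function('t')(h) = Add(Rational(-1, 3), h) (Function('t')(h) = Add(Add(1, Mul(Rational(-1, 3), Pow(-2, 2))), h) = Add(Add(1, Mul(Rational(-1, 3), 4)), h) = Add(Add(1, Rational(-4, 3)), h) = Add(Rational(-1, 3), h))
Pow(Add(-37, Function('t')(j)), 2) = Pow(Add(-37, Add(Rational(-1, 3), Rational(-37, 3))), 2) = Pow(Add(-37, Rational(-38, 3)), 2) = Pow(Rational(-149, 3), 2) = Rational(22201, 9)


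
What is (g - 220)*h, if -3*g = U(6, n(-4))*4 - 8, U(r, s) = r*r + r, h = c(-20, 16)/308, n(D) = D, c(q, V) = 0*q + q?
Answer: 4100/231 ≈ 17.749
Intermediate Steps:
c(q, V) = q (c(q, V) = 0 + q = q)
h = -5/77 (h = -20/308 = -20*1/308 = -5/77 ≈ -0.064935)
U(r, s) = r + r² (U(r, s) = r² + r = r + r²)
g = -160/3 (g = -((6*(1 + 6))*4 - 8)/3 = -((6*7)*4 - 8)/3 = -(42*4 - 8)/3 = -(168 - 8)/3 = -⅓*160 = -160/3 ≈ -53.333)
(g - 220)*h = (-160/3 - 220)*(-5/77) = -820/3*(-5/77) = 4100/231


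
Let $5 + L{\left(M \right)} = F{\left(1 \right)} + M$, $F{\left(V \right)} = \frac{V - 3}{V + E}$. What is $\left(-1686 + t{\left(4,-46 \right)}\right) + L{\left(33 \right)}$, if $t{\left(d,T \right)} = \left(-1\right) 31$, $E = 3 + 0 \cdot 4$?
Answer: $- \frac{3379}{2} \approx -1689.5$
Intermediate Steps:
$E = 3$ ($E = 3 + 0 = 3$)
$t{\left(d,T \right)} = -31$
$F{\left(V \right)} = \frac{-3 + V}{3 + V}$ ($F{\left(V \right)} = \frac{V - 3}{V + 3} = \frac{-3 + V}{3 + V}$)
$L{\left(M \right)} = - \frac{11}{2} + M$ ($L{\left(M \right)} = -5 + \left(\frac{-3 + 1}{3 + 1} + M\right) = -5 + \left(\frac{1}{4} \left(-2\right) + M\right) = -5 + \left(- \frac{1}{2} + M\right) = - \frac{11}{2} + M$)
$\left(-1686 + t{\left(4,-46 \right)}\right) + L{\left(33 \right)} = \left(-1686 - 31\right) + \left(- \frac{11}{2} + 33\right) = -1717 + \frac{55}{2} = - \frac{3379}{2}$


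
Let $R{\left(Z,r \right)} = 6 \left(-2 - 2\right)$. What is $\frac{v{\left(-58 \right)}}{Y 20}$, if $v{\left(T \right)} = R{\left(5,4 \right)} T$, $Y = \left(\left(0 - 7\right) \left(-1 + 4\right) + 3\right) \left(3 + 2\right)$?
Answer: $- \frac{58}{75} \approx -0.77333$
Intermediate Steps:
$Y = -90$ ($Y = \left(\left(-7\right) 3 + 3\right) 5 = \left(-21 + 3\right) 5 = \left(-18\right) 5 = -90$)
$R{\left(Z,r \right)} = -24$ ($R{\left(Z,r \right)} = 6 \left(-4\right) = -24$)
$v{\left(T \right)} = - 24 T$
$\frac{v{\left(-58 \right)}}{Y 20} = \frac{\left(-24\right) \left(-58\right)}{\left(-90\right) 20} = \frac{1392}{-1800} = 1392 \left(- \frac{1}{1800}\right) = - \frac{58}{75}$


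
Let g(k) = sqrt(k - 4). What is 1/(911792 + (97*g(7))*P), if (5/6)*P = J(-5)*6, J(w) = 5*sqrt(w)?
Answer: 56987/51971722639 - 873*I*sqrt(15)/207886890556 ≈ 1.0965e-6 - 1.6264e-8*I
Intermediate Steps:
P = 36*I*sqrt(5) (P = 6*((5*sqrt(-5))*6)/5 = 6*((5*(I*sqrt(5)))*6)/5 = 6*((5*I*sqrt(5))*6)/5 = 6*(30*I*sqrt(5))/5 = 36*I*sqrt(5) ≈ 80.498*I)
g(k) = sqrt(-4 + k)
1/(911792 + (97*g(7))*P) = 1/(911792 + (97*sqrt(-4 + 7))*(36*I*sqrt(5))) = 1/(911792 + (97*sqrt(3))*(36*I*sqrt(5))) = 1/(911792 + 3492*I*sqrt(15))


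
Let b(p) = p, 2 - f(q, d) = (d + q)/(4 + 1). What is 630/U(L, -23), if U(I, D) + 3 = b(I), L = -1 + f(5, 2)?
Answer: -3150/17 ≈ -185.29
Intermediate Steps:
f(q, d) = 2 - d/5 - q/5 (f(q, d) = 2 - (d + q)/(4 + 1) = 2 - (d + q)/5 = 2 - (d/5 + q/5) = 2 + (-d/5 - q/5) = 2 - d/5 - q/5)
L = -2/5 (L = -1 + (2 - 1/5*2 - 1/5*5) = -1 + (2 - 2/5 - 1) = -1 + 3/5 = -2/5 ≈ -0.40000)
U(I, D) = -3 + I
630/U(L, -23) = 630/(-3 - 2/5) = 630/(-17/5) = 630*(-5/17) = -3150/17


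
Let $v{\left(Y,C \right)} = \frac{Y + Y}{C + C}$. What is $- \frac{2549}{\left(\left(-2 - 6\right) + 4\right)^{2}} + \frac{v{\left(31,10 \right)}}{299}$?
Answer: $- \frac{3810507}{23920} \approx -159.3$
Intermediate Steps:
$v{\left(Y,C \right)} = \frac{Y}{C}$ ($v{\left(Y,C \right)} = \frac{2 Y}{2 C} = 2 Y \frac{1}{2 C} = \frac{Y}{C}$)
$- \frac{2549}{\left(\left(-2 - 6\right) + 4\right)^{2}} + \frac{v{\left(31,10 \right)}}{299} = - \frac{2549}{\left(\left(-2 - 6\right) + 4\right)^{2}} + \frac{31 \cdot \frac{1}{10}}{299} = - \frac{2549}{\left(-8 + 4\right)^{2}} + 31 \cdot \frac{1}{10} \cdot \frac{1}{299} = - \frac{2549}{\left(-4\right)^{2}} + \frac{31}{10} \cdot \frac{1}{299} = - \frac{2549}{16} + \frac{31}{2990} = - \frac{3810507}{23920}$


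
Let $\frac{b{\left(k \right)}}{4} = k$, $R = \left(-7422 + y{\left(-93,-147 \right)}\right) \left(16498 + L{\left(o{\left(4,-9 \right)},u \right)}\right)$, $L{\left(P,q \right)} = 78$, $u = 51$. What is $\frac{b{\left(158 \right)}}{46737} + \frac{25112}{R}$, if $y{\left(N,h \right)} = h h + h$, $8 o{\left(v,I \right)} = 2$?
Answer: $\frac{686375689}{50356313280} \approx 0.01363$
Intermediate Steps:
$o{\left(v,I \right)} = \frac{1}{4}$ ($o{\left(v,I \right)} = \frac{1}{8} \cdot 2 = \frac{1}{4}$)
$y{\left(N,h \right)} = h + h^{2}$ ($y{\left(N,h \right)} = h^{2} + h = h + h^{2}$)
$R = 232727040$ ($R = \left(-7422 - 147 \left(1 - 147\right)\right) \left(16498 + 78\right) = \left(-7422 - -21462\right) 16576 = \left(-7422 + 21462\right) 16576 = 14040 \cdot 16576 = 232727040$)
$b{\left(k \right)} = 4 k$
$\frac{b{\left(158 \right)}}{46737} + \frac{25112}{R} = \frac{4 \cdot 158}{46737} + \frac{25112}{232727040} = 632 \cdot \frac{1}{46737} + 25112 \cdot \frac{1}{232727040} = \frac{632}{46737} + \frac{3139}{29090880} = \frac{686375689}{50356313280}$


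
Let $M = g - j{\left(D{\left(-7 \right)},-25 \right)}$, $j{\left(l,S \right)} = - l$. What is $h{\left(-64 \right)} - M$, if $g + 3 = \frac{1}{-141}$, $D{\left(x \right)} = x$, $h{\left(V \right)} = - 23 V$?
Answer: $\frac{208963}{141} \approx 1482.0$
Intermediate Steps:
$g = - \frac{424}{141}$ ($g = -3 + \frac{1}{-141} = -3 - \frac{1}{141} = - \frac{424}{141} \approx -3.0071$)
$M = - \frac{1411}{141}$ ($M = - \frac{424}{141} - \left(-1\right) \left(-7\right) = - \frac{424}{141} - 7 = - \frac{1411}{141} \approx -10.007$)
$h{\left(-64 \right)} - M = \left(-23\right) \left(-64\right) - - \frac{1411}{141} = 1472 + \frac{1411}{141} = \frac{208963}{141}$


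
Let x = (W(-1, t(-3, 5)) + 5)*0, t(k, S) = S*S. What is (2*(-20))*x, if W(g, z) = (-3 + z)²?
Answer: 0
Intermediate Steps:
t(k, S) = S²
x = 0 (x = ((-3 + 5²)² + 5)*0 = ((-3 + 25)² + 5)*0 = (22² + 5)*0 = (484 + 5)*0 = 489*0 = 0)
(2*(-20))*x = (2*(-20))*0 = -40*0 = 0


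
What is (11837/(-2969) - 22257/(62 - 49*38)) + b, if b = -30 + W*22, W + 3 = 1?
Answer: -38966263/593800 ≈ -65.622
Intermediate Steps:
W = -2 (W = -3 + 1 = -2)
b = -74 (b = -30 - 2*22 = -30 - 44 = -74)
(11837/(-2969) - 22257/(62 - 49*38)) + b = (11837/(-2969) - 22257/(62 - 49*38)) - 74 = (11837*(-1/2969) - 22257/(62 - 1862)) - 74 = (-11837/2969 - 22257/(-1800)) - 74 = (-11837/2969 - 22257*(-1/1800)) - 74 = (-11837/2969 + 2473/200) - 74 = 4974937/593800 - 74 = -38966263/593800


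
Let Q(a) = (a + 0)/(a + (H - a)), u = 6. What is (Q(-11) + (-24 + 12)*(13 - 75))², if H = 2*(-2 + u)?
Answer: 35295481/64 ≈ 5.5149e+5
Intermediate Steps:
H = 8 (H = 2*(-2 + 6) = 2*4 = 8)
Q(a) = a/8 (Q(a) = (a + 0)/(a + (8 - a)) = a/8)
(Q(-11) + (-24 + 12)*(13 - 75))² = ((⅛)*(-11) + (-24 + 12)*(13 - 75))² = (-11/8 - 12*(-62))² = (-11/8 + 744)² = (5941/8)² = 35295481/64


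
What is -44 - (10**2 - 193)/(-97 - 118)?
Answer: -9553/215 ≈ -44.433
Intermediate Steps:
-44 - (10**2 - 193)/(-97 - 118) = -44 - (100 - 193)/(-215) = -44 - (-93)*(-1)/215 = -44 - 1*93/215 = -44 - 93/215 = -9553/215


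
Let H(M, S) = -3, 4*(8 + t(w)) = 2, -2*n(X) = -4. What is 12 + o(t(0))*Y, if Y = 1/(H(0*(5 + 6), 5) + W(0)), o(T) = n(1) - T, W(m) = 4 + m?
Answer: 43/2 ≈ 21.500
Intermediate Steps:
n(X) = 2 (n(X) = -½*(-4) = 2)
t(w) = -15/2 (t(w) = -8 + (¼)*2 = -8 + ½ = -15/2)
o(T) = 2 - T
Y = 1 (Y = 1/(-3 + (4 + 0)) = 1/(-3 + 4) = 1/1 = 1)
12 + o(t(0))*Y = 12 + (2 - 1*(-15/2))*1 = 12 + (2 + 15/2)*1 = 12 + (19/2)*1 = 12 + 19/2 = 43/2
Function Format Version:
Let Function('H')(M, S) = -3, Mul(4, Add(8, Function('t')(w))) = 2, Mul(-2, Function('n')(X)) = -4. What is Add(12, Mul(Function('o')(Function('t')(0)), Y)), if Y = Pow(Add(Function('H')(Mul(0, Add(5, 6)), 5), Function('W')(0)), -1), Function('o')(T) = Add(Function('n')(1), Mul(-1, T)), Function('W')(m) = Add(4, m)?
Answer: Rational(43, 2) ≈ 21.500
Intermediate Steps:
Function('n')(X) = 2 (Function('n')(X) = Mul(Rational(-1, 2), -4) = 2)
Function('t')(w) = Rational(-15, 2) (Function('t')(w) = Add(-8, Mul(Rational(1, 4), 2)) = Add(-8, Rational(1, 2)) = Rational(-15, 2))
Function('o')(T) = Add(2, Mul(-1, T))
Y = 1 (Y = Pow(Add(-3, Add(4, 0)), -1) = Pow(Add(-3, 4), -1) = Pow(1, -1) = 1)
Add(12, Mul(Function('o')(Function('t')(0)), Y)) = Add(12, Mul(Add(2, Mul(-1, Rational(-15, 2))), 1)) = Add(12, Mul(Add(2, Rational(15, 2)), 1)) = Add(12, Mul(Rational(19, 2), 1)) = Add(12, Rational(19, 2)) = Rational(43, 2)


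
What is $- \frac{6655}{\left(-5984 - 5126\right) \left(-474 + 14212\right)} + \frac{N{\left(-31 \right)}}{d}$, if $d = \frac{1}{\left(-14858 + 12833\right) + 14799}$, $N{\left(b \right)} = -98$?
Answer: $- \frac{3473984440631}{2775076} \approx -1.2519 \cdot 10^{6}$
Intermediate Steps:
$d = \frac{1}{12774}$ ($d = \frac{1}{-2025 + 14799} = \frac{1}{12774} \approx 7.8284 \cdot 10^{-5}$)
$- \frac{6655}{\left(-5984 - 5126\right) \left(-474 + 14212\right)} + \frac{N{\left(-31 \right)}}{d} = - \frac{6655}{\left(-5984 - 5126\right) \left(-474 + 14212\right)} - 98 \frac{1}{\frac{1}{12774}} = - \frac{6655}{\left(-11110\right) 13738} - 1251852 = - \frac{6655}{-152629180} - 1251852 = \left(-6655\right) \left(- \frac{1}{152629180}\right) - 1251852 = \frac{121}{2775076} - 1251852 = - \frac{3473984440631}{2775076}$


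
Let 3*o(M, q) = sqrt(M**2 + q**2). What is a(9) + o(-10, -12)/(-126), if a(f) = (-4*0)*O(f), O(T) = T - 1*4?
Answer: -sqrt(61)/189 ≈ -0.041324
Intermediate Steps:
O(T) = -4 + T (O(T) = T - 4 = -4 + T)
o(M, q) = sqrt(M**2 + q**2)/3
a(f) = 0 (a(f) = (-4*0)*(-4 + f) = 0*(-4 + f) = 0)
a(9) + o(-10, -12)/(-126) = 0 + (sqrt((-10)**2 + (-12)**2)/3)/(-126) = 0 + (sqrt(100 + 144)/3)*(-1/126) = 0 + (sqrt(244)/3)*(-1/126) = 0 + ((2*sqrt(61))/3)*(-1/126) = 0 + (2*sqrt(61)/3)*(-1/126) = 0 - sqrt(61)/189 = -sqrt(61)/189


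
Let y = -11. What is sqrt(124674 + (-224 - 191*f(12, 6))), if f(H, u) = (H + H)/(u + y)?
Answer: sqrt(3134170)/5 ≈ 354.07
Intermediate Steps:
f(H, u) = 2*H/(-11 + u) (f(H, u) = (H + H)/(u - 11) = (2*H)/(-11 + u) = 2*H/(-11 + u))
sqrt(124674 + (-224 - 191*f(12, 6))) = sqrt(124674 + (-224 - 382*12/(-11 + 6))) = sqrt(124674 + (-224 - 382*12/(-5))) = sqrt(124674 + (-224 - 382*12*(-1)/5)) = sqrt(124674 + (-224 - 191*(-24/5))) = sqrt(124674 + (-224 + 4584/5)) = sqrt(124674 + 3464/5) = sqrt(626834/5) = sqrt(3134170)/5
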